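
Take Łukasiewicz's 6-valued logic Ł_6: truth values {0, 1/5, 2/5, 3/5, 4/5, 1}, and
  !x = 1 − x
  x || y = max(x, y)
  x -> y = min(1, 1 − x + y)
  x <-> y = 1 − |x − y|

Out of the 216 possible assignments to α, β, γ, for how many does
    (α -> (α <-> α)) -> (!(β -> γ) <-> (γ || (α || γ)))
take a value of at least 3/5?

82

value 1: 15 assignments (counts)
value 4/5: 34 assignments (counts)
value 3/5: 33 assignments (counts)
value 2/5: 40 assignments
value 1/5: 42 assignments
value 0: 52 assignments
So 82 of the 216 assignments meet the threshold.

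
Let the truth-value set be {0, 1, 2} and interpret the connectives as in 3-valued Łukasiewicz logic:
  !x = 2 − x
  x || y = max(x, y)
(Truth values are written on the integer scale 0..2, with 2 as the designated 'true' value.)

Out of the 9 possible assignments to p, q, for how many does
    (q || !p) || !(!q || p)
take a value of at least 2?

p = 0, q = 0 ↦ 2  ≥
p = 0, q = 1 ↦ 2  ≥
p = 0, q = 2 ↦ 2  ≥
p = 1, q = 0 ↦ 1  <
p = 1, q = 1 ↦ 1  <
p = 1, q = 2 ↦ 2  ≥
p = 2, q = 0 ↦ 0  <
p = 2, q = 1 ↦ 1  <
p = 2, q = 2 ↦ 2  ≥
So 5 of the 9 assignments meet the threshold.

5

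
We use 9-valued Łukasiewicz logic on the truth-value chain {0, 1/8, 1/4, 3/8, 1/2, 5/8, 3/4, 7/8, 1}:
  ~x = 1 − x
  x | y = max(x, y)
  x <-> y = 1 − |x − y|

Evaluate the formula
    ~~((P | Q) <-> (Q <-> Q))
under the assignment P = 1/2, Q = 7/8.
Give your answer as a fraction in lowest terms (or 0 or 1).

7/8

P | Q = 1/2 | 7/8 = 7/8
Q <-> Q = 7/8 <-> 7/8 = 1
(P | Q) <-> (Q <-> Q) = 7/8 <-> 1 = 7/8
~((P | Q) <-> (Q <-> Q)) = ~7/8 = 1/8
~~((P | Q) <-> (Q <-> Q)) = ~1/8 = 7/8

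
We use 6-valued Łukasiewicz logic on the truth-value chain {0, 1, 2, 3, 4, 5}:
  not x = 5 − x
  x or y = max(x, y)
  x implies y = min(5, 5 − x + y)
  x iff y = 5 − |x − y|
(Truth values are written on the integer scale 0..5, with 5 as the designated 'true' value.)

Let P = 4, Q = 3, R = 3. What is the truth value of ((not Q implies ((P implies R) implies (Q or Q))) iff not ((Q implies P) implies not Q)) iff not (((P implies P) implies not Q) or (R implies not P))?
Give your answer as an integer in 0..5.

4

not Q = not 3 = 2
P implies R = 4 implies 3 = 4
Q or Q = 3 or 3 = 3
(P implies R) implies (Q or Q) = 4 implies 3 = 4
not Q implies ((P implies R) implies (Q or Q)) = 2 implies 4 = 5
Q implies P = 3 implies 4 = 5
not Q = not 3 = 2
(Q implies P) implies not Q = 5 implies 2 = 2
not ((Q implies P) implies not Q) = not 2 = 3
(not Q implies ((P implies R) implies (Q or Q))) iff not ((Q implies P) implies not Q) = 5 iff 3 = 3
P implies P = 4 implies 4 = 5
not Q = not 3 = 2
(P implies P) implies not Q = 5 implies 2 = 2
not P = not 4 = 1
R implies not P = 3 implies 1 = 3
((P implies P) implies not Q) or (R implies not P) = 2 or 3 = 3
not (((P implies P) implies not Q) or (R implies not P)) = not 3 = 2
((not Q implies ((P implies R) implies (Q or Q))) iff not ((Q implies P) implies not Q)) iff not (((P implies P) implies not Q) or (R implies not P)) = 3 iff 2 = 4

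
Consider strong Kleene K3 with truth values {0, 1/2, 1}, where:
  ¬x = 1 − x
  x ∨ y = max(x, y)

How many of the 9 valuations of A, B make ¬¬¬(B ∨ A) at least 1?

1

A = 0, B = 0 ↦ 1  ≥
A = 0, B = 1/2 ↦ 1/2  <
A = 0, B = 1 ↦ 0  <
A = 1/2, B = 0 ↦ 1/2  <
A = 1/2, B = 1/2 ↦ 1/2  <
A = 1/2, B = 1 ↦ 0  <
A = 1, B = 0 ↦ 0  <
A = 1, B = 1/2 ↦ 0  <
A = 1, B = 1 ↦ 0  <
So 1 of the 9 assignments meets the threshold.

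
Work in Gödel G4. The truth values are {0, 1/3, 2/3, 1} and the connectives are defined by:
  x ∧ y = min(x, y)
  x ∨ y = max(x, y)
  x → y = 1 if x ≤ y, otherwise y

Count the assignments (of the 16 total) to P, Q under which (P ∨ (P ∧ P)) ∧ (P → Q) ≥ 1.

1

P = 0, Q = 0 ↦ 0  <
P = 0, Q = 1/3 ↦ 0  <
P = 0, Q = 2/3 ↦ 0  <
P = 0, Q = 1 ↦ 0  <
P = 1/3, Q = 0 ↦ 0  <
P = 1/3, Q = 1/3 ↦ 1/3  <
P = 1/3, Q = 2/3 ↦ 1/3  <
P = 1/3, Q = 1 ↦ 1/3  <
P = 2/3, Q = 0 ↦ 0  <
P = 2/3, Q = 1/3 ↦ 1/3  <
P = 2/3, Q = 2/3 ↦ 2/3  <
P = 2/3, Q = 1 ↦ 2/3  <
P = 1, Q = 0 ↦ 0  <
P = 1, Q = 1/3 ↦ 1/3  <
P = 1, Q = 2/3 ↦ 2/3  <
P = 1, Q = 1 ↦ 1  ≥
So 1 of the 16 assignments meets the threshold.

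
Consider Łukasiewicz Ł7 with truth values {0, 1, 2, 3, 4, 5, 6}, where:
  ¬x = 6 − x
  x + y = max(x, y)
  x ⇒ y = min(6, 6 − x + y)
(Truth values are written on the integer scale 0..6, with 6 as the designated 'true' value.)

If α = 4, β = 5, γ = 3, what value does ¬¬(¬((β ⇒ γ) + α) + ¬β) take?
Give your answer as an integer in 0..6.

2

β ⇒ γ = 5 ⇒ 3 = 4
(β ⇒ γ) + α = 4 + 4 = 4
¬((β ⇒ γ) + α) = ¬4 = 2
¬β = ¬5 = 1
¬((β ⇒ γ) + α) + ¬β = 2 + 1 = 2
¬(¬((β ⇒ γ) + α) + ¬β) = ¬2 = 4
¬¬(¬((β ⇒ γ) + α) + ¬β) = ¬4 = 2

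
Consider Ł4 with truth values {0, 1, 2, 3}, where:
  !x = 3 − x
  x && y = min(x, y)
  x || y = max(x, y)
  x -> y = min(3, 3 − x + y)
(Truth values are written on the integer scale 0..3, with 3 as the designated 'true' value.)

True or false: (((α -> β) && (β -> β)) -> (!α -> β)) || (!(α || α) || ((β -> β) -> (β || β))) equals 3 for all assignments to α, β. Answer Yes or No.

Counterexample: take α = 1, β = 0.
α -> β = 1 -> 0 = 2
β -> β = 0 -> 0 = 3
(α -> β) && (β -> β) = 2 && 3 = 2
!α = !1 = 2
!α -> β = 2 -> 0 = 1
((α -> β) && (β -> β)) -> (!α -> β) = 2 -> 1 = 2
α || α = 1 || 1 = 1
!(α || α) = !1 = 2
β -> β = 0 -> 0 = 3
β || β = 0 || 0 = 0
(β -> β) -> (β || β) = 3 -> 0 = 0
!(α || α) || ((β -> β) -> (β || β)) = 2 || 0 = 2
(((α -> β) && (β -> β)) -> (!α -> β)) || (!(α || α) || ((β -> β) -> (β || β))) = 2 || 2 = 2
This gives 2 ≠ 3.

No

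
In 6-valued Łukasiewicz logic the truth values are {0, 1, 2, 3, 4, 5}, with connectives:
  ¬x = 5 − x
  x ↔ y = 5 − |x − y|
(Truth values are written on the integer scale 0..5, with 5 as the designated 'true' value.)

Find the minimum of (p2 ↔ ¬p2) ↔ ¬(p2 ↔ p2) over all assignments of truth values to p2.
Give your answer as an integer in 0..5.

Take p2 = 2:
¬p2 = ¬2 = 3
p2 ↔ ¬p2 = 2 ↔ 3 = 4
p2 ↔ p2 = 2 ↔ 2 = 5
¬(p2 ↔ p2) = ¬5 = 0
(p2 ↔ ¬p2) ↔ ¬(p2 ↔ p2) = 4 ↔ 0 = 1
No assignment yields a value below 1, so this is the minimum.

1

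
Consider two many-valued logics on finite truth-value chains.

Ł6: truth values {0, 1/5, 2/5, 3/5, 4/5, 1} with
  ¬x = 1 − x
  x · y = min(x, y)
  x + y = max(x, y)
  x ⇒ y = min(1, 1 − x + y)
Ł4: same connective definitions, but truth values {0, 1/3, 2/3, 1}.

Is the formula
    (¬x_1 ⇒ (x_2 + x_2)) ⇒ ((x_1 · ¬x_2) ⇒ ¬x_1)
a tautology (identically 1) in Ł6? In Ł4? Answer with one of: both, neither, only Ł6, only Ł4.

neither

In Ł6: at x_1 = 3/5, x_2 = 2/5 the value is 4/5 — not a tautology.
In Ł4: at x_1 = 2/3, x_2 = 1/3 the value is 2/3 — not a tautology.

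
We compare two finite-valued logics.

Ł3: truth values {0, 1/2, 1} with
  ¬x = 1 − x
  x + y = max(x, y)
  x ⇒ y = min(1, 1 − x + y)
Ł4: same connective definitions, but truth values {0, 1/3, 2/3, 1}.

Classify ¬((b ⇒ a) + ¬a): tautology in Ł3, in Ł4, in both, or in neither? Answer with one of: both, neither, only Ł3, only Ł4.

neither

In Ł3: at a = 0, b = 0 the value is 0 — not a tautology.
In Ł4: at a = 0, b = 0 the value is 0 — not a tautology.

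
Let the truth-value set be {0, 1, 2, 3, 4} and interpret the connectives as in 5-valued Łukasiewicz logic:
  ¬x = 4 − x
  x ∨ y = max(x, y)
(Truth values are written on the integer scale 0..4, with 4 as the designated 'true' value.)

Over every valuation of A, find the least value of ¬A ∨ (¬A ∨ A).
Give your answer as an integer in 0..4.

2

Take A = 2:
¬A = ¬2 = 2
¬A = ¬2 = 2
¬A ∨ A = 2 ∨ 2 = 2
¬A ∨ (¬A ∨ A) = 2 ∨ 2 = 2
No assignment yields a value below 2, so this is the minimum.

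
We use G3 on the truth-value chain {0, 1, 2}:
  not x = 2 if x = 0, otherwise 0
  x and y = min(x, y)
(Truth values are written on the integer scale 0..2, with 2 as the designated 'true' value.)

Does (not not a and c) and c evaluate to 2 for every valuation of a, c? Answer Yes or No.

Counterexample: take a = 0, c = 0.
not a = not 0 = 2
not not a = not 2 = 0
not not a and c = 0 and 0 = 0
(not not a and c) and c = 0 and 0 = 0
This gives 0 ≠ 2.

No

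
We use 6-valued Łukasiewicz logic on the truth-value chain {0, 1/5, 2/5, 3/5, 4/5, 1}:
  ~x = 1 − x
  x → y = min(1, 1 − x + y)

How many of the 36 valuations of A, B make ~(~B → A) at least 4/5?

value 1: 1 assignment (counts)
value 4/5: 2 assignments (counts)
value 3/5: 3 assignments
value 2/5: 4 assignments
value 1/5: 5 assignments
value 0: 21 assignments
So 3 of the 36 assignments meet the threshold.

3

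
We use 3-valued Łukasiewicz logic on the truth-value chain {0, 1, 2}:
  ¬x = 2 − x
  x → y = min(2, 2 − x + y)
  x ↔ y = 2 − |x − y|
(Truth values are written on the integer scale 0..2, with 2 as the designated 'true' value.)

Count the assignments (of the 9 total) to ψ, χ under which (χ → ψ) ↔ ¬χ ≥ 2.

ψ = 0, χ = 0 ↦ 2  ≥
ψ = 0, χ = 1 ↦ 2  ≥
ψ = 0, χ = 2 ↦ 2  ≥
ψ = 1, χ = 0 ↦ 2  ≥
ψ = 1, χ = 1 ↦ 1  <
ψ = 1, χ = 2 ↦ 1  <
ψ = 2, χ = 0 ↦ 2  ≥
ψ = 2, χ = 1 ↦ 1  <
ψ = 2, χ = 2 ↦ 0  <
So 5 of the 9 assignments meet the threshold.

5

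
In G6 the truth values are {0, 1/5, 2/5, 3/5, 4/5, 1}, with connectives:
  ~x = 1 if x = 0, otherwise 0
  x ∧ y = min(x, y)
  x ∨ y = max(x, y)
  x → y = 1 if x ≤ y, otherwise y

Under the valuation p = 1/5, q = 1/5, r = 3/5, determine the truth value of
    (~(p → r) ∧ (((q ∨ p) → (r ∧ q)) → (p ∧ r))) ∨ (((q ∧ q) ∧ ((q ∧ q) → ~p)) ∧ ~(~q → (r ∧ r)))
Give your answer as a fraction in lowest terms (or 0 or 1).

p → r = 1/5 → 3/5 = 1
~(p → r) = ~1 = 0
q ∨ p = 1/5 ∨ 1/5 = 1/5
r ∧ q = 3/5 ∧ 1/5 = 1/5
(q ∨ p) → (r ∧ q) = 1/5 → 1/5 = 1
p ∧ r = 1/5 ∧ 3/5 = 1/5
((q ∨ p) → (r ∧ q)) → (p ∧ r) = 1 → 1/5 = 1/5
~(p → r) ∧ (((q ∨ p) → (r ∧ q)) → (p ∧ r)) = 0 ∧ 1/5 = 0
q ∧ q = 1/5 ∧ 1/5 = 1/5
q ∧ q = 1/5 ∧ 1/5 = 1/5
~p = ~1/5 = 0
(q ∧ q) → ~p = 1/5 → 0 = 0
(q ∧ q) ∧ ((q ∧ q) → ~p) = 1/5 ∧ 0 = 0
~q = ~1/5 = 0
r ∧ r = 3/5 ∧ 3/5 = 3/5
~q → (r ∧ r) = 0 → 3/5 = 1
~(~q → (r ∧ r)) = ~1 = 0
((q ∧ q) ∧ ((q ∧ q) → ~p)) ∧ ~(~q → (r ∧ r)) = 0 ∧ 0 = 0
(~(p → r) ∧ (((q ∨ p) → (r ∧ q)) → (p ∧ r))) ∨ (((q ∧ q) ∧ ((q ∧ q) → ~p)) ∧ ~(~q → (r ∧ r))) = 0 ∨ 0 = 0

0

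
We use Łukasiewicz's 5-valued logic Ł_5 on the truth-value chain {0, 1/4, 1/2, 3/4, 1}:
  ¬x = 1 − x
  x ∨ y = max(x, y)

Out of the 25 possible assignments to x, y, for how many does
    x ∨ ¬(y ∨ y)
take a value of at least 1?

9

value 1: 9 assignments (counts)
value 3/4: 7 assignments
value 1/2: 5 assignments
value 1/4: 3 assignments
value 0: 1 assignment
So 9 of the 25 assignments meet the threshold.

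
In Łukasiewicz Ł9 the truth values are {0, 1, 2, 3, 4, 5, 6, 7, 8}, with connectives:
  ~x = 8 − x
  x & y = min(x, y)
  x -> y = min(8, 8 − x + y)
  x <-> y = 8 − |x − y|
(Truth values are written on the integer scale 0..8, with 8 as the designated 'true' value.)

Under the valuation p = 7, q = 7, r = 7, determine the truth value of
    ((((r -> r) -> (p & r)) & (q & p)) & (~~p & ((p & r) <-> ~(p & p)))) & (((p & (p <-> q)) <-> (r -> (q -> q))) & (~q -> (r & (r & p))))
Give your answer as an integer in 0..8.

r -> r = 7 -> 7 = 8
p & r = 7 & 7 = 7
(r -> r) -> (p & r) = 8 -> 7 = 7
q & p = 7 & 7 = 7
((r -> r) -> (p & r)) & (q & p) = 7 & 7 = 7
~p = ~7 = 1
~~p = ~1 = 7
p & r = 7 & 7 = 7
p & p = 7 & 7 = 7
~(p & p) = ~7 = 1
(p & r) <-> ~(p & p) = 7 <-> 1 = 2
~~p & ((p & r) <-> ~(p & p)) = 7 & 2 = 2
(((r -> r) -> (p & r)) & (q & p)) & (~~p & ((p & r) <-> ~(p & p))) = 7 & 2 = 2
p <-> q = 7 <-> 7 = 8
p & (p <-> q) = 7 & 8 = 7
q -> q = 7 -> 7 = 8
r -> (q -> q) = 7 -> 8 = 8
(p & (p <-> q)) <-> (r -> (q -> q)) = 7 <-> 8 = 7
~q = ~7 = 1
r & p = 7 & 7 = 7
r & (r & p) = 7 & 7 = 7
~q -> (r & (r & p)) = 1 -> 7 = 8
((p & (p <-> q)) <-> (r -> (q -> q))) & (~q -> (r & (r & p))) = 7 & 8 = 7
((((r -> r) -> (p & r)) & (q & p)) & (~~p & ((p & r) <-> ~(p & p)))) & (((p & (p <-> q)) <-> (r -> (q -> q))) & (~q -> (r & (r & p)))) = 2 & 7 = 2

2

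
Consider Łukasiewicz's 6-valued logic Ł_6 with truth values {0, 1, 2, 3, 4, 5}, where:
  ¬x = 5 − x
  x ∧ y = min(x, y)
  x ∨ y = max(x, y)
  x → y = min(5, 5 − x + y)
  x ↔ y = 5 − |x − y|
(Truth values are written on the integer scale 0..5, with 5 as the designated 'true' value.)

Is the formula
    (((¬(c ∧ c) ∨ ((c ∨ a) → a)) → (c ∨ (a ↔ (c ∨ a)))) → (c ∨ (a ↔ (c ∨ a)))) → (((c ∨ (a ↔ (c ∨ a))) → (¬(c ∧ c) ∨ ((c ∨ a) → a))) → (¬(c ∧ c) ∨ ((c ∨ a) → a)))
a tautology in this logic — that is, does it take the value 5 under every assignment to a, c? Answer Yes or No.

At a = 1, c = 2, for instance:
c ∧ c = 2 ∧ 2 = 2
¬(c ∧ c) = ¬2 = 3
c ∨ a = 2 ∨ 1 = 2
(c ∨ a) → a = 2 → 1 = 4
¬(c ∧ c) ∨ ((c ∨ a) → a) = 3 ∨ 4 = 4
c ∨ a = 2 ∨ 1 = 2
a ↔ (c ∨ a) = 1 ↔ 2 = 4
c ∨ (a ↔ (c ∨ a)) = 2 ∨ 4 = 4
(¬(c ∧ c) ∨ ((c ∨ a) → a)) → (c ∨ (a ↔ (c ∨ a))) = 4 → 4 = 5
((¬(c ∧ c) ∨ ((c ∨ a) → a)) → (c ∨ (a ↔ (c ∨ a)))) → (c ∨ (a ↔ (c ∨ a))) = 5 → 4 = 4
(c ∨ (a ↔ (c ∨ a))) → (¬(c ∧ c) ∨ ((c ∨ a) → a)) = 4 → 4 = 5
((c ∨ (a ↔ (c ∨ a))) → (¬(c ∧ c) ∨ ((c ∨ a) → a))) → (¬(c ∧ c) ∨ ((c ∨ a) → a)) = 5 → 4 = 4
(((¬(c ∧ c) ∨ ((c ∨ a) → a)) → (c ∨ (a ↔ (c ∨ a)))) → (c ∨ (a ↔ (c ∨ a)))) → (((c ∨ (a ↔ (c ∨ a))) → (¬(c ∧ c) ∨ ((c ∨ a) → a))) → (¬(c ∧ c) ∨ ((c ∨ a) → a))) = 4 → 4 = 5
and checking the remaining 35 assignments likewise gives ≥ 5 in every case.

Yes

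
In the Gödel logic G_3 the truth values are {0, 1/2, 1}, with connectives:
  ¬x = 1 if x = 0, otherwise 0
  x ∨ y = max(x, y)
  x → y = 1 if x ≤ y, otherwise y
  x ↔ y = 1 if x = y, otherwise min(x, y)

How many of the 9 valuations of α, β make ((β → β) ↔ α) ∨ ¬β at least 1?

5

α = 0, β = 0 ↦ 1  ≥
α = 0, β = 1/2 ↦ 0  <
α = 0, β = 1 ↦ 0  <
α = 1/2, β = 0 ↦ 1  ≥
α = 1/2, β = 1/2 ↦ 1/2  <
α = 1/2, β = 1 ↦ 1/2  <
α = 1, β = 0 ↦ 1  ≥
α = 1, β = 1/2 ↦ 1  ≥
α = 1, β = 1 ↦ 1  ≥
So 5 of the 9 assignments meet the threshold.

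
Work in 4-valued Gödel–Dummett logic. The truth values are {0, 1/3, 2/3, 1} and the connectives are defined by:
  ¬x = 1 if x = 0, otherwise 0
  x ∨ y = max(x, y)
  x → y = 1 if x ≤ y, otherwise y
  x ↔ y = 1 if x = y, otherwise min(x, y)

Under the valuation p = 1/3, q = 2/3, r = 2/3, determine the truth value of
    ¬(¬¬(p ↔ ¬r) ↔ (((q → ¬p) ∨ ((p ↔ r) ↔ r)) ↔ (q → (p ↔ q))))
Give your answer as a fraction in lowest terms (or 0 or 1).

1

¬r = ¬2/3 = 0
p ↔ ¬r = 1/3 ↔ 0 = 0
¬(p ↔ ¬r) = ¬0 = 1
¬¬(p ↔ ¬r) = ¬1 = 0
¬p = ¬1/3 = 0
q → ¬p = 2/3 → 0 = 0
p ↔ r = 1/3 ↔ 2/3 = 1/3
(p ↔ r) ↔ r = 1/3 ↔ 2/3 = 1/3
(q → ¬p) ∨ ((p ↔ r) ↔ r) = 0 ∨ 1/3 = 1/3
p ↔ q = 1/3 ↔ 2/3 = 1/3
q → (p ↔ q) = 2/3 → 1/3 = 1/3
((q → ¬p) ∨ ((p ↔ r) ↔ r)) ↔ (q → (p ↔ q)) = 1/3 ↔ 1/3 = 1
¬¬(p ↔ ¬r) ↔ (((q → ¬p) ∨ ((p ↔ r) ↔ r)) ↔ (q → (p ↔ q))) = 0 ↔ 1 = 0
¬(¬¬(p ↔ ¬r) ↔ (((q → ¬p) ∨ ((p ↔ r) ↔ r)) ↔ (q → (p ↔ q)))) = ¬0 = 1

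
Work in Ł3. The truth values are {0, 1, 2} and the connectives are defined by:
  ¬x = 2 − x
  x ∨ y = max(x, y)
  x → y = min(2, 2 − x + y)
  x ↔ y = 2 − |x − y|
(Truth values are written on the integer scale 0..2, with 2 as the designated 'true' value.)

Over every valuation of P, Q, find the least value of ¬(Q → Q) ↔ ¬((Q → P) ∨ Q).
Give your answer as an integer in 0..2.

1

Take P = 0, Q = 1:
Q → Q = 1 → 1 = 2
¬(Q → Q) = ¬2 = 0
Q → P = 1 → 0 = 1
(Q → P) ∨ Q = 1 ∨ 1 = 1
¬((Q → P) ∨ Q) = ¬1 = 1
¬(Q → Q) ↔ ¬((Q → P) ∨ Q) = 0 ↔ 1 = 1
No assignment yields a value below 1, so this is the minimum.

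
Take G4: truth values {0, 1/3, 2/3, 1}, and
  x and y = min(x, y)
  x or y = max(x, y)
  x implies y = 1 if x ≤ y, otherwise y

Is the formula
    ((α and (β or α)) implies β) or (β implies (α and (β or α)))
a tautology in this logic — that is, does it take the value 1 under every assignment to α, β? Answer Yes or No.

α = 0, β = 0 ↦ 1
α = 0, β = 1/3 ↦ 1
α = 0, β = 2/3 ↦ 1
α = 0, β = 1 ↦ 1
α = 1/3, β = 0 ↦ 1
α = 1/3, β = 1/3 ↦ 1
α = 1/3, β = 2/3 ↦ 1
α = 1/3, β = 1 ↦ 1
α = 2/3, β = 0 ↦ 1
α = 2/3, β = 1/3 ↦ 1
α = 2/3, β = 2/3 ↦ 1
α = 2/3, β = 1 ↦ 1
α = 1, β = 0 ↦ 1
α = 1, β = 1/3 ↦ 1
α = 1, β = 2/3 ↦ 1
α = 1, β = 1 ↦ 1
Every assignment gives a value ≥ 1.

Yes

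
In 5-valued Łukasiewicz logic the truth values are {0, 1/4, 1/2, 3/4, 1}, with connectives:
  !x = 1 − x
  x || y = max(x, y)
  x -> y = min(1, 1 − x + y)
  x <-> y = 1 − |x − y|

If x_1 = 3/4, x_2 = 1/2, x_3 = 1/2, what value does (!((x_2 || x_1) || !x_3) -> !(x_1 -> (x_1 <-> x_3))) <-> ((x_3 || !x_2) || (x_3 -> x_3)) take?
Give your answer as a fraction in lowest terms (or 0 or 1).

x_2 || x_1 = 1/2 || 3/4 = 3/4
!x_3 = !1/2 = 1/2
(x_2 || x_1) || !x_3 = 3/4 || 1/2 = 3/4
!((x_2 || x_1) || !x_3) = !3/4 = 1/4
x_1 <-> x_3 = 3/4 <-> 1/2 = 3/4
x_1 -> (x_1 <-> x_3) = 3/4 -> 3/4 = 1
!(x_1 -> (x_1 <-> x_3)) = !1 = 0
!((x_2 || x_1) || !x_3) -> !(x_1 -> (x_1 <-> x_3)) = 1/4 -> 0 = 3/4
!x_2 = !1/2 = 1/2
x_3 || !x_2 = 1/2 || 1/2 = 1/2
x_3 -> x_3 = 1/2 -> 1/2 = 1
(x_3 || !x_2) || (x_3 -> x_3) = 1/2 || 1 = 1
(!((x_2 || x_1) || !x_3) -> !(x_1 -> (x_1 <-> x_3))) <-> ((x_3 || !x_2) || (x_3 -> x_3)) = 3/4 <-> 1 = 3/4

3/4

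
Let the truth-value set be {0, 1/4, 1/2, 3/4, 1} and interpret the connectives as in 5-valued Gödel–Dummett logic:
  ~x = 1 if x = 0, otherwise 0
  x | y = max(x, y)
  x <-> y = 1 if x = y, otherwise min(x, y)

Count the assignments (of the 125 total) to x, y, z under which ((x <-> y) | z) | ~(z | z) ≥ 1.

value 1: 65 assignments (counts)
value 3/4: 24 assignments
value 1/2: 22 assignments
value 1/4: 14 assignments
So 65 of the 125 assignments meet the threshold.

65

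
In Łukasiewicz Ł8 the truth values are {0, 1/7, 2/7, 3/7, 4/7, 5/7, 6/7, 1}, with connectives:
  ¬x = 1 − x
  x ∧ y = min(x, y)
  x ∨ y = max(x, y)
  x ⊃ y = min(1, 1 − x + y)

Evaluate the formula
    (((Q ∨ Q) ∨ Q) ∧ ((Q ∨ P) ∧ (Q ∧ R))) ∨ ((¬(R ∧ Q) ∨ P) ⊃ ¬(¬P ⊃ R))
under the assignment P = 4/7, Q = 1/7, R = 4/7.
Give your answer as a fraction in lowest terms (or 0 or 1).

Q ∨ Q = 1/7 ∨ 1/7 = 1/7
(Q ∨ Q) ∨ Q = 1/7 ∨ 1/7 = 1/7
Q ∨ P = 1/7 ∨ 4/7 = 4/7
Q ∧ R = 1/7 ∧ 4/7 = 1/7
(Q ∨ P) ∧ (Q ∧ R) = 4/7 ∧ 1/7 = 1/7
((Q ∨ Q) ∨ Q) ∧ ((Q ∨ P) ∧ (Q ∧ R)) = 1/7 ∧ 1/7 = 1/7
R ∧ Q = 4/7 ∧ 1/7 = 1/7
¬(R ∧ Q) = ¬1/7 = 6/7
¬(R ∧ Q) ∨ P = 6/7 ∨ 4/7 = 6/7
¬P = ¬4/7 = 3/7
¬P ⊃ R = 3/7 ⊃ 4/7 = 1
¬(¬P ⊃ R) = ¬1 = 0
(¬(R ∧ Q) ∨ P) ⊃ ¬(¬P ⊃ R) = 6/7 ⊃ 0 = 1/7
(((Q ∨ Q) ∨ Q) ∧ ((Q ∨ P) ∧ (Q ∧ R))) ∨ ((¬(R ∧ Q) ∨ P) ⊃ ¬(¬P ⊃ R)) = 1/7 ∨ 1/7 = 1/7

1/7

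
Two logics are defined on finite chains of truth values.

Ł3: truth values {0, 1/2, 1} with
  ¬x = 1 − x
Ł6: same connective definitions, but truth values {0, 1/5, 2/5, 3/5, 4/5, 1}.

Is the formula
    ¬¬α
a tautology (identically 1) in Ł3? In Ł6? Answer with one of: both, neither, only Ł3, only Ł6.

neither

In Ł3: at α = 0 the value is 0 — not a tautology.
In Ł6: at α = 0 the value is 0 — not a tautology.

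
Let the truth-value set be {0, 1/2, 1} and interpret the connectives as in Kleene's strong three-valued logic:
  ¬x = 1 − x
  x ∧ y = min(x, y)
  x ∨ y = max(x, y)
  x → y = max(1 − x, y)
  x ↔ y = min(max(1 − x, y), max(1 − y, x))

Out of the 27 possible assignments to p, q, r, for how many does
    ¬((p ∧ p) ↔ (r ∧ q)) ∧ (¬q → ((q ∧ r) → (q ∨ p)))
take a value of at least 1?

6

value 1: 6 assignments (counts)
value 1/2: 15 assignments
value 0: 6 assignments
So 6 of the 27 assignments meet the threshold.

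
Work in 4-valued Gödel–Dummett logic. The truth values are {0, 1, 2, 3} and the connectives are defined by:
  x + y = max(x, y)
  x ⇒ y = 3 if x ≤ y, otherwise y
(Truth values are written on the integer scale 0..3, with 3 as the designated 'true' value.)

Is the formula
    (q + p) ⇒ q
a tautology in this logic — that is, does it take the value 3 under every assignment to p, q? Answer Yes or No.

No

Counterexample: take p = 1, q = 0.
q + p = 0 + 1 = 1
(q + p) ⇒ q = 1 ⇒ 0 = 0
This gives 0 ≠ 3.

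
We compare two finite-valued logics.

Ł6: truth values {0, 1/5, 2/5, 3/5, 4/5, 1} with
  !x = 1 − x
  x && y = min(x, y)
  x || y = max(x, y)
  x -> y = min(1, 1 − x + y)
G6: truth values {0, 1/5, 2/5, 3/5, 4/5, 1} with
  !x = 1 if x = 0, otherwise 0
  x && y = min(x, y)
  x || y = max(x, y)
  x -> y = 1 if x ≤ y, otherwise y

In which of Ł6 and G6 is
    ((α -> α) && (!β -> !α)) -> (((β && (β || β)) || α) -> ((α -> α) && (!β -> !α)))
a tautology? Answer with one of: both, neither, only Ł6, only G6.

In Ł6: every assignment gives 1 — tautology.
In G6: every assignment gives 1 — tautology.

both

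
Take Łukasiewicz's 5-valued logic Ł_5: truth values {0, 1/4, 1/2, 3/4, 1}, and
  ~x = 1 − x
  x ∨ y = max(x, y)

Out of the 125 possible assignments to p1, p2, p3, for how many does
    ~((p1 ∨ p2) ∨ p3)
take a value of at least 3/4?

8

value 1: 1 assignment (counts)
value 3/4: 7 assignments (counts)
value 1/2: 19 assignments
value 1/4: 37 assignments
value 0: 61 assignments
So 8 of the 125 assignments meet the threshold.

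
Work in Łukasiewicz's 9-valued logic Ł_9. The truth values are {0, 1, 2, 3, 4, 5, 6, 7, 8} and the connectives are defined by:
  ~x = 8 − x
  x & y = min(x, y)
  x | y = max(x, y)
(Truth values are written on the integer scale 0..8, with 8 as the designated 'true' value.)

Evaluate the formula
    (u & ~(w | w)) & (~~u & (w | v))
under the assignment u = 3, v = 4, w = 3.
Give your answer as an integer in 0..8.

w | w = 3 | 3 = 3
~(w | w) = ~3 = 5
u & ~(w | w) = 3 & 5 = 3
~u = ~3 = 5
~~u = ~5 = 3
w | v = 3 | 4 = 4
~~u & (w | v) = 3 & 4 = 3
(u & ~(w | w)) & (~~u & (w | v)) = 3 & 3 = 3

3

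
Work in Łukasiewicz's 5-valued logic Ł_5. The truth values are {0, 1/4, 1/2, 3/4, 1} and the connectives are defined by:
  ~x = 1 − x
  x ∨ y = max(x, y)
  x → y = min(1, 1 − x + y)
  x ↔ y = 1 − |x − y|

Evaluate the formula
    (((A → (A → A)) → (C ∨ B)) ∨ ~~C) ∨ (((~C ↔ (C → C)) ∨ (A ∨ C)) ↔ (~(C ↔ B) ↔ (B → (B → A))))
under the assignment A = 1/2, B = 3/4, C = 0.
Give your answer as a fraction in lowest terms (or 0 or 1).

A → A = 1/2 → 1/2 = 1
A → (A → A) = 1/2 → 1 = 1
C ∨ B = 0 ∨ 3/4 = 3/4
(A → (A → A)) → (C ∨ B) = 1 → 3/4 = 3/4
~C = ~0 = 1
~~C = ~1 = 0
((A → (A → A)) → (C ∨ B)) ∨ ~~C = 3/4 ∨ 0 = 3/4
~C = ~0 = 1
C → C = 0 → 0 = 1
~C ↔ (C → C) = 1 ↔ 1 = 1
A ∨ C = 1/2 ∨ 0 = 1/2
(~C ↔ (C → C)) ∨ (A ∨ C) = 1 ∨ 1/2 = 1
C ↔ B = 0 ↔ 3/4 = 1/4
~(C ↔ B) = ~1/4 = 3/4
B → A = 3/4 → 1/2 = 3/4
B → (B → A) = 3/4 → 3/4 = 1
~(C ↔ B) ↔ (B → (B → A)) = 3/4 ↔ 1 = 3/4
((~C ↔ (C → C)) ∨ (A ∨ C)) ↔ (~(C ↔ B) ↔ (B → (B → A))) = 1 ↔ 3/4 = 3/4
(((A → (A → A)) → (C ∨ B)) ∨ ~~C) ∨ (((~C ↔ (C → C)) ∨ (A ∨ C)) ↔ (~(C ↔ B) ↔ (B → (B → A)))) = 3/4 ∨ 3/4 = 3/4

3/4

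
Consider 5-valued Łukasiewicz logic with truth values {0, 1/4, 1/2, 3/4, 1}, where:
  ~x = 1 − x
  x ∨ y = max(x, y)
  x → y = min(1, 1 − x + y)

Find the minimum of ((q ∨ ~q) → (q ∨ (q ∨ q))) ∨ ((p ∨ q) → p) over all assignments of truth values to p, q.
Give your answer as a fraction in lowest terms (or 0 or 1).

3/4

Take p = 0, q = 1/4:
~q = ~1/4 = 3/4
q ∨ ~q = 1/4 ∨ 3/4 = 3/4
q ∨ q = 1/4 ∨ 1/4 = 1/4
q ∨ (q ∨ q) = 1/4 ∨ 1/4 = 1/4
(q ∨ ~q) → (q ∨ (q ∨ q)) = 3/4 → 1/4 = 1/2
p ∨ q = 0 ∨ 1/4 = 1/4
(p ∨ q) → p = 1/4 → 0 = 3/4
((q ∨ ~q) → (q ∨ (q ∨ q))) ∨ ((p ∨ q) → p) = 1/2 ∨ 3/4 = 3/4
No assignment yields a value below 3/4, so this is the minimum.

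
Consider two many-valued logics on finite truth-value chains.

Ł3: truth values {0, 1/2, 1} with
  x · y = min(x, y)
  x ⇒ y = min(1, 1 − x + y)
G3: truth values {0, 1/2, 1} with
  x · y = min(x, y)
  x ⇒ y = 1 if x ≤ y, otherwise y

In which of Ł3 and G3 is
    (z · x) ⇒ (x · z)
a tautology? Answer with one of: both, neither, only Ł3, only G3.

both

In Ł3: every assignment gives 1 — tautology.
In G3: every assignment gives 1 — tautology.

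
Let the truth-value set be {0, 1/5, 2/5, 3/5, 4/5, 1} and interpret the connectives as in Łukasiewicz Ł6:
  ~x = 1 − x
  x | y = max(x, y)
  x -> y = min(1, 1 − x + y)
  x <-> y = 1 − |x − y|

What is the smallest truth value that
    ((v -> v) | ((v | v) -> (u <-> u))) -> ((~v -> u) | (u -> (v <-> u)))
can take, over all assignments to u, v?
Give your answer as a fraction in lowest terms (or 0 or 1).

4/5

Take u = 3/5, v = 0:
v -> v = 0 -> 0 = 1
v | v = 0 | 0 = 0
u <-> u = 3/5 <-> 3/5 = 1
(v | v) -> (u <-> u) = 0 -> 1 = 1
(v -> v) | ((v | v) -> (u <-> u)) = 1 | 1 = 1
~v = ~0 = 1
~v -> u = 1 -> 3/5 = 3/5
v <-> u = 0 <-> 3/5 = 2/5
u -> (v <-> u) = 3/5 -> 2/5 = 4/5
(~v -> u) | (u -> (v <-> u)) = 3/5 | 4/5 = 4/5
((v -> v) | ((v | v) -> (u <-> u))) -> ((~v -> u) | (u -> (v <-> u))) = 1 -> 4/5 = 4/5
No assignment yields a value below 4/5, so this is the minimum.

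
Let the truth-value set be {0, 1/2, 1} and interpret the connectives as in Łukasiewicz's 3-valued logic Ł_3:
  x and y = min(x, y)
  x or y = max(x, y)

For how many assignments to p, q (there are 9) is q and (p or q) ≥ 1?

p = 0, q = 0 ↦ 0  <
p = 0, q = 1/2 ↦ 1/2  <
p = 0, q = 1 ↦ 1  ≥
p = 1/2, q = 0 ↦ 0  <
p = 1/2, q = 1/2 ↦ 1/2  <
p = 1/2, q = 1 ↦ 1  ≥
p = 1, q = 0 ↦ 0  <
p = 1, q = 1/2 ↦ 1/2  <
p = 1, q = 1 ↦ 1  ≥
So 3 of the 9 assignments meet the threshold.

3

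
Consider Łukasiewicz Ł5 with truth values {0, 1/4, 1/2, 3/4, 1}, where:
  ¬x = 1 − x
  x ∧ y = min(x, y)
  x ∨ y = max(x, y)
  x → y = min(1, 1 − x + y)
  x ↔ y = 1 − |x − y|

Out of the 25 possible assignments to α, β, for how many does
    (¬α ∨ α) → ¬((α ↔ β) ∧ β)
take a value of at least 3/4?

value 1: 12 assignments (counts)
value 3/4: 7 assignments (counts)
value 1/2: 4 assignments
value 1/4: 1 assignment
value 0: 1 assignment
So 19 of the 25 assignments meet the threshold.

19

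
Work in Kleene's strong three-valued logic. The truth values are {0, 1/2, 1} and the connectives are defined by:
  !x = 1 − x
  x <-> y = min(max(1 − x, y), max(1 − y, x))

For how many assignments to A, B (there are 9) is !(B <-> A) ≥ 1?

A = 0, B = 0 ↦ 0  <
A = 0, B = 1/2 ↦ 1/2  <
A = 0, B = 1 ↦ 1  ≥
A = 1/2, B = 0 ↦ 1/2  <
A = 1/2, B = 1/2 ↦ 1/2  <
A = 1/2, B = 1 ↦ 1/2  <
A = 1, B = 0 ↦ 1  ≥
A = 1, B = 1/2 ↦ 1/2  <
A = 1, B = 1 ↦ 0  <
So 2 of the 9 assignments meet the threshold.

2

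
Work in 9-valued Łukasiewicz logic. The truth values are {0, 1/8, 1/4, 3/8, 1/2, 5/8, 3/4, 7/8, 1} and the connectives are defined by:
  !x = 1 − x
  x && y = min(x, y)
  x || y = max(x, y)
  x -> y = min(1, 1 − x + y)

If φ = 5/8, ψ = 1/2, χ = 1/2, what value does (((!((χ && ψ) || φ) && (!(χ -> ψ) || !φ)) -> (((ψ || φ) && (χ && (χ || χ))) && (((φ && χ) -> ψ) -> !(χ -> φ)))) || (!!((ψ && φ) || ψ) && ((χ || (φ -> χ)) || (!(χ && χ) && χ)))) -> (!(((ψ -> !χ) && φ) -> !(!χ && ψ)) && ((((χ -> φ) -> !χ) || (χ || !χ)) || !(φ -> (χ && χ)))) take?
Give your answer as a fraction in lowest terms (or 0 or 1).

χ && ψ = 1/2 && 1/2 = 1/2
(χ && ψ) || φ = 1/2 || 5/8 = 5/8
!((χ && ψ) || φ) = !5/8 = 3/8
χ -> ψ = 1/2 -> 1/2 = 1
!(χ -> ψ) = !1 = 0
!φ = !5/8 = 3/8
!(χ -> ψ) || !φ = 0 || 3/8 = 3/8
!((χ && ψ) || φ) && (!(χ -> ψ) || !φ) = 3/8 && 3/8 = 3/8
ψ || φ = 1/2 || 5/8 = 5/8
χ || χ = 1/2 || 1/2 = 1/2
χ && (χ || χ) = 1/2 && 1/2 = 1/2
(ψ || φ) && (χ && (χ || χ)) = 5/8 && 1/2 = 1/2
φ && χ = 5/8 && 1/2 = 1/2
(φ && χ) -> ψ = 1/2 -> 1/2 = 1
χ -> φ = 1/2 -> 5/8 = 1
!(χ -> φ) = !1 = 0
((φ && χ) -> ψ) -> !(χ -> φ) = 1 -> 0 = 0
((ψ || φ) && (χ && (χ || χ))) && (((φ && χ) -> ψ) -> !(χ -> φ)) = 1/2 && 0 = 0
(!((χ && ψ) || φ) && (!(χ -> ψ) || !φ)) -> (((ψ || φ) && (χ && (χ || χ))) && (((φ && χ) -> ψ) -> !(χ -> φ))) = 3/8 -> 0 = 5/8
ψ && φ = 1/2 && 5/8 = 1/2
(ψ && φ) || ψ = 1/2 || 1/2 = 1/2
!((ψ && φ) || ψ) = !1/2 = 1/2
!!((ψ && φ) || ψ) = !1/2 = 1/2
φ -> χ = 5/8 -> 1/2 = 7/8
χ || (φ -> χ) = 1/2 || 7/8 = 7/8
χ && χ = 1/2 && 1/2 = 1/2
!(χ && χ) = !1/2 = 1/2
!(χ && χ) && χ = 1/2 && 1/2 = 1/2
(χ || (φ -> χ)) || (!(χ && χ) && χ) = 7/8 || 1/2 = 7/8
!!((ψ && φ) || ψ) && ((χ || (φ -> χ)) || (!(χ && χ) && χ)) = 1/2 && 7/8 = 1/2
((!((χ && ψ) || φ) && (!(χ -> ψ) || !φ)) -> (((ψ || φ) && (χ && (χ || χ))) && (((φ && χ) -> ψ) -> !(χ -> φ)))) || (!!((ψ && φ) || ψ) && ((χ || (φ -> χ)) || (!(χ && χ) && χ))) = 5/8 || 1/2 = 5/8
!χ = !1/2 = 1/2
ψ -> !χ = 1/2 -> 1/2 = 1
(ψ -> !χ) && φ = 1 && 5/8 = 5/8
!χ = !1/2 = 1/2
!χ && ψ = 1/2 && 1/2 = 1/2
!(!χ && ψ) = !1/2 = 1/2
((ψ -> !χ) && φ) -> !(!χ && ψ) = 5/8 -> 1/2 = 7/8
!(((ψ -> !χ) && φ) -> !(!χ && ψ)) = !7/8 = 1/8
χ -> φ = 1/2 -> 5/8 = 1
!χ = !1/2 = 1/2
(χ -> φ) -> !χ = 1 -> 1/2 = 1/2
!χ = !1/2 = 1/2
χ || !χ = 1/2 || 1/2 = 1/2
((χ -> φ) -> !χ) || (χ || !χ) = 1/2 || 1/2 = 1/2
χ && χ = 1/2 && 1/2 = 1/2
φ -> (χ && χ) = 5/8 -> 1/2 = 7/8
!(φ -> (χ && χ)) = !7/8 = 1/8
(((χ -> φ) -> !χ) || (χ || !χ)) || !(φ -> (χ && χ)) = 1/2 || 1/8 = 1/2
!(((ψ -> !χ) && φ) -> !(!χ && ψ)) && ((((χ -> φ) -> !χ) || (χ || !χ)) || !(φ -> (χ && χ))) = 1/8 && 1/2 = 1/8
(((!((χ && ψ) || φ) && (!(χ -> ψ) || !φ)) -> (((ψ || φ) && (χ && (χ || χ))) && (((φ && χ) -> ψ) -> !(χ -> φ)))) || (!!((ψ && φ) || ψ) && ((χ || (φ -> χ)) || (!(χ && χ) && χ)))) -> (!(((ψ -> !χ) && φ) -> !(!χ && ψ)) && ((((χ -> φ) -> !χ) || (χ || !χ)) || !(φ -> (χ && χ)))) = 5/8 -> 1/8 = 1/2

1/2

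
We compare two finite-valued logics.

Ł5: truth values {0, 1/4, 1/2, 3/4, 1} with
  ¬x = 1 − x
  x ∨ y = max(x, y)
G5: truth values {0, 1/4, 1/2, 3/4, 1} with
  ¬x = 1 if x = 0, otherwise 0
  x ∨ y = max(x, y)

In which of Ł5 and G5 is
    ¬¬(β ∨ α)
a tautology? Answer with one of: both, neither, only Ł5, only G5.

neither

In Ł5: at α = 0, β = 0 the value is 0 — not a tautology.
In G5: at α = 0, β = 0 the value is 0 — not a tautology.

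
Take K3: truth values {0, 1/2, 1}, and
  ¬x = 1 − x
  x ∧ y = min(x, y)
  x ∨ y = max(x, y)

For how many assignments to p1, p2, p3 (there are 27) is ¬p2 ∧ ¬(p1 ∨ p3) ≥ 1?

value 1: 1 assignment (counts)
value 1/2: 7 assignments
value 0: 19 assignments
So 1 of the 27 assignments meets the threshold.

1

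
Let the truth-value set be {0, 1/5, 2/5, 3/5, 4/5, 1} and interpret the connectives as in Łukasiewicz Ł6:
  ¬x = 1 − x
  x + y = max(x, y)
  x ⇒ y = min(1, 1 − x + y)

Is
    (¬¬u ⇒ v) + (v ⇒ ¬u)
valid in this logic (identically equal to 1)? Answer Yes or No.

Counterexample: take u = 4/5, v = 2/5.
¬u = ¬4/5 = 1/5
¬¬u = ¬1/5 = 4/5
¬¬u ⇒ v = 4/5 ⇒ 2/5 = 3/5
¬u = ¬4/5 = 1/5
v ⇒ ¬u = 2/5 ⇒ 1/5 = 4/5
(¬¬u ⇒ v) + (v ⇒ ¬u) = 3/5 + 4/5 = 4/5
This gives 4/5 ≠ 1.

No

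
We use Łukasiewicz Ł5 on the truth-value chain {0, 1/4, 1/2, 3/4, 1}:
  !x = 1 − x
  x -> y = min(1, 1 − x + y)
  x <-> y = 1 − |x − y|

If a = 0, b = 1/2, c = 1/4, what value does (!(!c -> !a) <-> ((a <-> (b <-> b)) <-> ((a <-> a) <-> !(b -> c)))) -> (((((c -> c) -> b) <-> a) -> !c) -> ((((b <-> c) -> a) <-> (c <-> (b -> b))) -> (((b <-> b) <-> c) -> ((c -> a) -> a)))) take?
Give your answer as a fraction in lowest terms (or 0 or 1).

!c = !1/4 = 3/4
!a = !0 = 1
!c -> !a = 3/4 -> 1 = 1
!(!c -> !a) = !1 = 0
b <-> b = 1/2 <-> 1/2 = 1
a <-> (b <-> b) = 0 <-> 1 = 0
a <-> a = 0 <-> 0 = 1
b -> c = 1/2 -> 1/4 = 3/4
!(b -> c) = !3/4 = 1/4
(a <-> a) <-> !(b -> c) = 1 <-> 1/4 = 1/4
(a <-> (b <-> b)) <-> ((a <-> a) <-> !(b -> c)) = 0 <-> 1/4 = 3/4
!(!c -> !a) <-> ((a <-> (b <-> b)) <-> ((a <-> a) <-> !(b -> c))) = 0 <-> 3/4 = 1/4
c -> c = 1/4 -> 1/4 = 1
(c -> c) -> b = 1 -> 1/2 = 1/2
((c -> c) -> b) <-> a = 1/2 <-> 0 = 1/2
!c = !1/4 = 3/4
(((c -> c) -> b) <-> a) -> !c = 1/2 -> 3/4 = 1
b <-> c = 1/2 <-> 1/4 = 3/4
(b <-> c) -> a = 3/4 -> 0 = 1/4
b -> b = 1/2 -> 1/2 = 1
c <-> (b -> b) = 1/4 <-> 1 = 1/4
((b <-> c) -> a) <-> (c <-> (b -> b)) = 1/4 <-> 1/4 = 1
b <-> b = 1/2 <-> 1/2 = 1
(b <-> b) <-> c = 1 <-> 1/4 = 1/4
c -> a = 1/4 -> 0 = 3/4
(c -> a) -> a = 3/4 -> 0 = 1/4
((b <-> b) <-> c) -> ((c -> a) -> a) = 1/4 -> 1/4 = 1
(((b <-> c) -> a) <-> (c <-> (b -> b))) -> (((b <-> b) <-> c) -> ((c -> a) -> a)) = 1 -> 1 = 1
((((c -> c) -> b) <-> a) -> !c) -> ((((b <-> c) -> a) <-> (c <-> (b -> b))) -> (((b <-> b) <-> c) -> ((c -> a) -> a))) = 1 -> 1 = 1
(!(!c -> !a) <-> ((a <-> (b <-> b)) <-> ((a <-> a) <-> !(b -> c)))) -> (((((c -> c) -> b) <-> a) -> !c) -> ((((b <-> c) -> a) <-> (c <-> (b -> b))) -> (((b <-> b) <-> c) -> ((c -> a) -> a)))) = 1/4 -> 1 = 1

1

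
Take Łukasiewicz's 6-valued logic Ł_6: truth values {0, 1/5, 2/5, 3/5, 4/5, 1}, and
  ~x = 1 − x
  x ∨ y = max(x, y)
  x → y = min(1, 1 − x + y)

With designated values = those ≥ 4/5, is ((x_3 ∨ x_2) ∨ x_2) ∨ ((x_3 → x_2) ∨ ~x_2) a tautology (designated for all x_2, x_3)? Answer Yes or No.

At x_2 = 4/5, x_3 = 4/5, for instance:
x_3 ∨ x_2 = 4/5 ∨ 4/5 = 4/5
(x_3 ∨ x_2) ∨ x_2 = 4/5 ∨ 4/5 = 4/5
x_3 → x_2 = 4/5 → 4/5 = 1
~x_2 = ~4/5 = 1/5
(x_3 → x_2) ∨ ~x_2 = 1 ∨ 1/5 = 1
((x_3 ∨ x_2) ∨ x_2) ∨ ((x_3 → x_2) ∨ ~x_2) = 4/5 ∨ 1 = 1
and checking the remaining 35 assignments likewise gives ≥ 4/5 in every case.

Yes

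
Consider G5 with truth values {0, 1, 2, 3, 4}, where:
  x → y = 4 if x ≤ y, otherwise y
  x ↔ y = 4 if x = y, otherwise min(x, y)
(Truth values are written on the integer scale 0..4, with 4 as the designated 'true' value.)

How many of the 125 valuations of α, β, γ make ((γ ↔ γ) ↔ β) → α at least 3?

value 4: 75 assignments (counts)
value 3: 5 assignments (counts)
value 2: 10 assignments
value 1: 15 assignments
value 0: 20 assignments
So 80 of the 125 assignments meet the threshold.

80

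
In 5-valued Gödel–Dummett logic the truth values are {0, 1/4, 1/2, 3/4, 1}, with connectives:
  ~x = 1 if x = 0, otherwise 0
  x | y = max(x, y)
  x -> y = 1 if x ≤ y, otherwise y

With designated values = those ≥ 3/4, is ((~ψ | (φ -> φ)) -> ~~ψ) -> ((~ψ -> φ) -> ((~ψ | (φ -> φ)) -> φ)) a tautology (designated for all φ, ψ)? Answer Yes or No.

Counterexample: take φ = 0, ψ = 1/4.
~ψ = ~1/4 = 0
φ -> φ = 0 -> 0 = 1
~ψ | (φ -> φ) = 0 | 1 = 1
~ψ = ~1/4 = 0
~~ψ = ~0 = 1
(~ψ | (φ -> φ)) -> ~~ψ = 1 -> 1 = 1
~ψ = ~1/4 = 0
~ψ -> φ = 0 -> 0 = 1
~ψ = ~1/4 = 0
φ -> φ = 0 -> 0 = 1
~ψ | (φ -> φ) = 0 | 1 = 1
(~ψ | (φ -> φ)) -> φ = 1 -> 0 = 0
(~ψ -> φ) -> ((~ψ | (φ -> φ)) -> φ) = 1 -> 0 = 0
((~ψ | (φ -> φ)) -> ~~ψ) -> ((~ψ -> φ) -> ((~ψ | (φ -> φ)) -> φ)) = 1 -> 0 = 0
This gives 0, which is below 3/4.

No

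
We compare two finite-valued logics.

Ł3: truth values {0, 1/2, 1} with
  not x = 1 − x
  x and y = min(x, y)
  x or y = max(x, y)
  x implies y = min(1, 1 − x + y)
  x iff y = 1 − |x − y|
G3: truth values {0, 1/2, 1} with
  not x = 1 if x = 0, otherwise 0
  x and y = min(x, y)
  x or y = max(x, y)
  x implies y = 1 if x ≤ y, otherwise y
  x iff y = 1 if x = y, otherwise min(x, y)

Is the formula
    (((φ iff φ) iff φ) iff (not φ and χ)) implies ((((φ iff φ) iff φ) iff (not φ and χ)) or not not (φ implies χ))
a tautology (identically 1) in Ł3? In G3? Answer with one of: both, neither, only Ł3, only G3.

In Ł3: every assignment gives 1 — tautology.
In G3: every assignment gives 1 — tautology.

both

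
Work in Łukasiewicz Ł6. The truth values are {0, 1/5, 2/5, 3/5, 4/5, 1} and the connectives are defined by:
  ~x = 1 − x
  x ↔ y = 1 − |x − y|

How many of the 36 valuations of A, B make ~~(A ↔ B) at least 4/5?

value 1: 6 assignments (counts)
value 4/5: 10 assignments (counts)
value 3/5: 8 assignments
value 2/5: 6 assignments
value 1/5: 4 assignments
value 0: 2 assignments
So 16 of the 36 assignments meet the threshold.

16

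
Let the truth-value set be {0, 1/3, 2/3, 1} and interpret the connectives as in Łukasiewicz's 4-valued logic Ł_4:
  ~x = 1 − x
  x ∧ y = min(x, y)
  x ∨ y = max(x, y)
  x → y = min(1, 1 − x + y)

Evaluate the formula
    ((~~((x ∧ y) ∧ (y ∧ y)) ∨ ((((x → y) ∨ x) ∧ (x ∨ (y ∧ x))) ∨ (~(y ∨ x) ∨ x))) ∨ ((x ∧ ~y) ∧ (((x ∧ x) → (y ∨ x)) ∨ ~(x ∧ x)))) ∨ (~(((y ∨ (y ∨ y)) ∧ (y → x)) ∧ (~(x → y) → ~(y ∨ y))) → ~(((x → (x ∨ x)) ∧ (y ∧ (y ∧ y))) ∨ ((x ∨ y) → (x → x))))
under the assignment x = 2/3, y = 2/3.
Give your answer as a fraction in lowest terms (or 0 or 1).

2/3

x ∧ y = 2/3 ∧ 2/3 = 2/3
y ∧ y = 2/3 ∧ 2/3 = 2/3
(x ∧ y) ∧ (y ∧ y) = 2/3 ∧ 2/3 = 2/3
~((x ∧ y) ∧ (y ∧ y)) = ~2/3 = 1/3
~~((x ∧ y) ∧ (y ∧ y)) = ~1/3 = 2/3
x → y = 2/3 → 2/3 = 1
(x → y) ∨ x = 1 ∨ 2/3 = 1
y ∧ x = 2/3 ∧ 2/3 = 2/3
x ∨ (y ∧ x) = 2/3 ∨ 2/3 = 2/3
((x → y) ∨ x) ∧ (x ∨ (y ∧ x)) = 1 ∧ 2/3 = 2/3
y ∨ x = 2/3 ∨ 2/3 = 2/3
~(y ∨ x) = ~2/3 = 1/3
~(y ∨ x) ∨ x = 1/3 ∨ 2/3 = 2/3
(((x → y) ∨ x) ∧ (x ∨ (y ∧ x))) ∨ (~(y ∨ x) ∨ x) = 2/3 ∨ 2/3 = 2/3
~~((x ∧ y) ∧ (y ∧ y)) ∨ ((((x → y) ∨ x) ∧ (x ∨ (y ∧ x))) ∨ (~(y ∨ x) ∨ x)) = 2/3 ∨ 2/3 = 2/3
~y = ~2/3 = 1/3
x ∧ ~y = 2/3 ∧ 1/3 = 1/3
x ∧ x = 2/3 ∧ 2/3 = 2/3
y ∨ x = 2/3 ∨ 2/3 = 2/3
(x ∧ x) → (y ∨ x) = 2/3 → 2/3 = 1
x ∧ x = 2/3 ∧ 2/3 = 2/3
~(x ∧ x) = ~2/3 = 1/3
((x ∧ x) → (y ∨ x)) ∨ ~(x ∧ x) = 1 ∨ 1/3 = 1
(x ∧ ~y) ∧ (((x ∧ x) → (y ∨ x)) ∨ ~(x ∧ x)) = 1/3 ∧ 1 = 1/3
(~~((x ∧ y) ∧ (y ∧ y)) ∨ ((((x → y) ∨ x) ∧ (x ∨ (y ∧ x))) ∨ (~(y ∨ x) ∨ x))) ∨ ((x ∧ ~y) ∧ (((x ∧ x) → (y ∨ x)) ∨ ~(x ∧ x))) = 2/3 ∨ 1/3 = 2/3
y ∨ y = 2/3 ∨ 2/3 = 2/3
y ∨ (y ∨ y) = 2/3 ∨ 2/3 = 2/3
y → x = 2/3 → 2/3 = 1
(y ∨ (y ∨ y)) ∧ (y → x) = 2/3 ∧ 1 = 2/3
x → y = 2/3 → 2/3 = 1
~(x → y) = ~1 = 0
y ∨ y = 2/3 ∨ 2/3 = 2/3
~(y ∨ y) = ~2/3 = 1/3
~(x → y) → ~(y ∨ y) = 0 → 1/3 = 1
((y ∨ (y ∨ y)) ∧ (y → x)) ∧ (~(x → y) → ~(y ∨ y)) = 2/3 ∧ 1 = 2/3
~(((y ∨ (y ∨ y)) ∧ (y → x)) ∧ (~(x → y) → ~(y ∨ y))) = ~2/3 = 1/3
x ∨ x = 2/3 ∨ 2/3 = 2/3
x → (x ∨ x) = 2/3 → 2/3 = 1
y ∧ y = 2/3 ∧ 2/3 = 2/3
y ∧ (y ∧ y) = 2/3 ∧ 2/3 = 2/3
(x → (x ∨ x)) ∧ (y ∧ (y ∧ y)) = 1 ∧ 2/3 = 2/3
x ∨ y = 2/3 ∨ 2/3 = 2/3
x → x = 2/3 → 2/3 = 1
(x ∨ y) → (x → x) = 2/3 → 1 = 1
((x → (x ∨ x)) ∧ (y ∧ (y ∧ y))) ∨ ((x ∨ y) → (x → x)) = 2/3 ∨ 1 = 1
~(((x → (x ∨ x)) ∧ (y ∧ (y ∧ y))) ∨ ((x ∨ y) → (x → x))) = ~1 = 0
~(((y ∨ (y ∨ y)) ∧ (y → x)) ∧ (~(x → y) → ~(y ∨ y))) → ~(((x → (x ∨ x)) ∧ (y ∧ (y ∧ y))) ∨ ((x ∨ y) → (x → x))) = 1/3 → 0 = 2/3
((~~((x ∧ y) ∧ (y ∧ y)) ∨ ((((x → y) ∨ x) ∧ (x ∨ (y ∧ x))) ∨ (~(y ∨ x) ∨ x))) ∨ ((x ∧ ~y) ∧ (((x ∧ x) → (y ∨ x)) ∨ ~(x ∧ x)))) ∨ (~(((y ∨ (y ∨ y)) ∧ (y → x)) ∧ (~(x → y) → ~(y ∨ y))) → ~(((x → (x ∨ x)) ∧ (y ∧ (y ∧ y))) ∨ ((x ∨ y) → (x → x)))) = 2/3 ∨ 2/3 = 2/3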